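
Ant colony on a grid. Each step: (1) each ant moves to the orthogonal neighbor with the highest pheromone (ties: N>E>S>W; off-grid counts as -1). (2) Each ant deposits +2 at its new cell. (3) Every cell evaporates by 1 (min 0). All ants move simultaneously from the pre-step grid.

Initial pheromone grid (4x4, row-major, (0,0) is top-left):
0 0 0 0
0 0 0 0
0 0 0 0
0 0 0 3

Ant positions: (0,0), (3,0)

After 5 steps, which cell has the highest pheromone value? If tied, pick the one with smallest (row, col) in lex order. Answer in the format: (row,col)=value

Step 1: ant0:(0,0)->E->(0,1) | ant1:(3,0)->N->(2,0)
  grid max=2 at (3,3)
Step 2: ant0:(0,1)->E->(0,2) | ant1:(2,0)->N->(1,0)
  grid max=1 at (0,2)
Step 3: ant0:(0,2)->E->(0,3) | ant1:(1,0)->N->(0,0)
  grid max=1 at (0,0)
Step 4: ant0:(0,3)->S->(1,3) | ant1:(0,0)->E->(0,1)
  grid max=1 at (0,1)
Step 5: ant0:(1,3)->N->(0,3) | ant1:(0,1)->E->(0,2)
  grid max=1 at (0,2)
Final grid:
  0 0 1 1
  0 0 0 0
  0 0 0 0
  0 0 0 0
Max pheromone 1 at (0,2)

Answer: (0,2)=1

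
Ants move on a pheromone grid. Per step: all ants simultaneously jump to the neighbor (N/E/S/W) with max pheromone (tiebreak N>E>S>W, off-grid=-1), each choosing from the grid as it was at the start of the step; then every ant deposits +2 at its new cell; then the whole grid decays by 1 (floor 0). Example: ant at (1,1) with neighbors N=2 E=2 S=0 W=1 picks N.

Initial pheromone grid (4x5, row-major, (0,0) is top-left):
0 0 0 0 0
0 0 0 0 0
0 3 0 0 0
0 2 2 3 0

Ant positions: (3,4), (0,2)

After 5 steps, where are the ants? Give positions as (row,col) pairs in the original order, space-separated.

Step 1: ant0:(3,4)->W->(3,3) | ant1:(0,2)->E->(0,3)
  grid max=4 at (3,3)
Step 2: ant0:(3,3)->W->(3,2) | ant1:(0,3)->E->(0,4)
  grid max=3 at (3,3)
Step 3: ant0:(3,2)->E->(3,3) | ant1:(0,4)->S->(1,4)
  grid max=4 at (3,3)
Step 4: ant0:(3,3)->W->(3,2) | ant1:(1,4)->N->(0,4)
  grid max=3 at (3,3)
Step 5: ant0:(3,2)->E->(3,3) | ant1:(0,4)->S->(1,4)
  grid max=4 at (3,3)

(3,3) (1,4)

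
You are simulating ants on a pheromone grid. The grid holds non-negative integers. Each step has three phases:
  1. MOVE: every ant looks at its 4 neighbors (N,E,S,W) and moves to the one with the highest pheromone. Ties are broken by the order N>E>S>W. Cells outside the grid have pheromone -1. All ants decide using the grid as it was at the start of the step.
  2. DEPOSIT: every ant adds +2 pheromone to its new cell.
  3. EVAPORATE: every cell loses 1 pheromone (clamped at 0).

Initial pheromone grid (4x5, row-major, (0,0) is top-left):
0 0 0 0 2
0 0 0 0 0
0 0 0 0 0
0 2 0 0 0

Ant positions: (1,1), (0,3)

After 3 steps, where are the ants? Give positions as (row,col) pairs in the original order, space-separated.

Step 1: ant0:(1,1)->N->(0,1) | ant1:(0,3)->E->(0,4)
  grid max=3 at (0,4)
Step 2: ant0:(0,1)->E->(0,2) | ant1:(0,4)->S->(1,4)
  grid max=2 at (0,4)
Step 3: ant0:(0,2)->E->(0,3) | ant1:(1,4)->N->(0,4)
  grid max=3 at (0,4)

(0,3) (0,4)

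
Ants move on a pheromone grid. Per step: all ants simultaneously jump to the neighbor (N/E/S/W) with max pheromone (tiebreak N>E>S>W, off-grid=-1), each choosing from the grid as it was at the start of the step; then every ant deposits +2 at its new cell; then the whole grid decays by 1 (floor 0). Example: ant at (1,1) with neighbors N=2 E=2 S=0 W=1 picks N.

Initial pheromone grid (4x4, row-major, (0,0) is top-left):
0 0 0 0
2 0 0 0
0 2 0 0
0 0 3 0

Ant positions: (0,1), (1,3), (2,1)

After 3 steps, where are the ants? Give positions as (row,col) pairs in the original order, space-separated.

Step 1: ant0:(0,1)->E->(0,2) | ant1:(1,3)->N->(0,3) | ant2:(2,1)->N->(1,1)
  grid max=2 at (3,2)
Step 2: ant0:(0,2)->E->(0,3) | ant1:(0,3)->W->(0,2) | ant2:(1,1)->S->(2,1)
  grid max=2 at (0,2)
Step 3: ant0:(0,3)->W->(0,2) | ant1:(0,2)->E->(0,3) | ant2:(2,1)->N->(1,1)
  grid max=3 at (0,2)

(0,2) (0,3) (1,1)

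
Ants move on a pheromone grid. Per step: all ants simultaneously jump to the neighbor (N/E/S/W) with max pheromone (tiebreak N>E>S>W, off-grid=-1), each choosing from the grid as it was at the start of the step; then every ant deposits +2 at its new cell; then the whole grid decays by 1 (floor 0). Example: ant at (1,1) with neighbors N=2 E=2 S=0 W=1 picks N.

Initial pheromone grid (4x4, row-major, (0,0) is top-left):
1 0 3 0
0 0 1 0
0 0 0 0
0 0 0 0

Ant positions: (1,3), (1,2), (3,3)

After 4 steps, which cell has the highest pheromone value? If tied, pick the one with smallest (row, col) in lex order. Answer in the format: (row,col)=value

Step 1: ant0:(1,3)->W->(1,2) | ant1:(1,2)->N->(0,2) | ant2:(3,3)->N->(2,3)
  grid max=4 at (0,2)
Step 2: ant0:(1,2)->N->(0,2) | ant1:(0,2)->S->(1,2) | ant2:(2,3)->N->(1,3)
  grid max=5 at (0,2)
Step 3: ant0:(0,2)->S->(1,2) | ant1:(1,2)->N->(0,2) | ant2:(1,3)->W->(1,2)
  grid max=6 at (0,2)
Step 4: ant0:(1,2)->N->(0,2) | ant1:(0,2)->S->(1,2) | ant2:(1,2)->N->(0,2)
  grid max=9 at (0,2)
Final grid:
  0 0 9 0
  0 0 7 0
  0 0 0 0
  0 0 0 0
Max pheromone 9 at (0,2)

Answer: (0,2)=9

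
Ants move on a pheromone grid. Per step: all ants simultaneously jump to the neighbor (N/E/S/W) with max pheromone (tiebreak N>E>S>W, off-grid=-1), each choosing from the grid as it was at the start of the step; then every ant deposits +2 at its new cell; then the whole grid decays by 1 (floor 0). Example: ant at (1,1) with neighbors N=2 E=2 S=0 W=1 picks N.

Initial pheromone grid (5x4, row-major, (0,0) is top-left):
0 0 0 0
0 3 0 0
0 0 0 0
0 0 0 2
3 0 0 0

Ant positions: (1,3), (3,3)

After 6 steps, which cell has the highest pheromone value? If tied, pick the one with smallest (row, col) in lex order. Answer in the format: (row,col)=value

Step 1: ant0:(1,3)->N->(0,3) | ant1:(3,3)->N->(2,3)
  grid max=2 at (1,1)
Step 2: ant0:(0,3)->S->(1,3) | ant1:(2,3)->S->(3,3)
  grid max=2 at (3,3)
Step 3: ant0:(1,3)->N->(0,3) | ant1:(3,3)->N->(2,3)
  grid max=1 at (0,3)
Step 4: ant0:(0,3)->S->(1,3) | ant1:(2,3)->S->(3,3)
  grid max=2 at (3,3)
Step 5: ant0:(1,3)->N->(0,3) | ant1:(3,3)->N->(2,3)
  grid max=1 at (0,3)
Step 6: ant0:(0,3)->S->(1,3) | ant1:(2,3)->S->(3,3)
  grid max=2 at (3,3)
Final grid:
  0 0 0 0
  0 0 0 1
  0 0 0 0
  0 0 0 2
  0 0 0 0
Max pheromone 2 at (3,3)

Answer: (3,3)=2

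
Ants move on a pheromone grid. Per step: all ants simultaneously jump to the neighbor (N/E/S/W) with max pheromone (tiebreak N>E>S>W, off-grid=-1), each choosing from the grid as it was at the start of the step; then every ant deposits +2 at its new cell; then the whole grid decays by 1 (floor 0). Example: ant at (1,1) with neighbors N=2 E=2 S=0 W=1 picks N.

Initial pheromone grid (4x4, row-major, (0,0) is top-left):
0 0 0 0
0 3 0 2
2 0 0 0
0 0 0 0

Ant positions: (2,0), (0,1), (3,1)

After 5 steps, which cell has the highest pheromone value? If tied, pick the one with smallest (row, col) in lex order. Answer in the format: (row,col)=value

Step 1: ant0:(2,0)->N->(1,0) | ant1:(0,1)->S->(1,1) | ant2:(3,1)->N->(2,1)
  grid max=4 at (1,1)
Step 2: ant0:(1,0)->E->(1,1) | ant1:(1,1)->S->(2,1) | ant2:(2,1)->N->(1,1)
  grid max=7 at (1,1)
Step 3: ant0:(1,1)->S->(2,1) | ant1:(2,1)->N->(1,1) | ant2:(1,1)->S->(2,1)
  grid max=8 at (1,1)
Step 4: ant0:(2,1)->N->(1,1) | ant1:(1,1)->S->(2,1) | ant2:(2,1)->N->(1,1)
  grid max=11 at (1,1)
Step 5: ant0:(1,1)->S->(2,1) | ant1:(2,1)->N->(1,1) | ant2:(1,1)->S->(2,1)
  grid max=12 at (1,1)
Final grid:
  0 0 0 0
  0 12 0 0
  0 9 0 0
  0 0 0 0
Max pheromone 12 at (1,1)

Answer: (1,1)=12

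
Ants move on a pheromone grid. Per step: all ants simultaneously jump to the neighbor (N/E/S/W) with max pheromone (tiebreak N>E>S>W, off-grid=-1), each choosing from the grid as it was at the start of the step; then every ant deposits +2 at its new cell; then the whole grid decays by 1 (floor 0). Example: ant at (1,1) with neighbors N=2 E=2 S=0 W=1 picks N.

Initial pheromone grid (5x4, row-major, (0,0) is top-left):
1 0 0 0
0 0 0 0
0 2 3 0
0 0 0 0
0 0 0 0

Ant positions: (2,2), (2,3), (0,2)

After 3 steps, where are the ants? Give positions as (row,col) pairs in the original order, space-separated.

Step 1: ant0:(2,2)->W->(2,1) | ant1:(2,3)->W->(2,2) | ant2:(0,2)->E->(0,3)
  grid max=4 at (2,2)
Step 2: ant0:(2,1)->E->(2,2) | ant1:(2,2)->W->(2,1) | ant2:(0,3)->S->(1,3)
  grid max=5 at (2,2)
Step 3: ant0:(2,2)->W->(2,1) | ant1:(2,1)->E->(2,2) | ant2:(1,3)->N->(0,3)
  grid max=6 at (2,2)

(2,1) (2,2) (0,3)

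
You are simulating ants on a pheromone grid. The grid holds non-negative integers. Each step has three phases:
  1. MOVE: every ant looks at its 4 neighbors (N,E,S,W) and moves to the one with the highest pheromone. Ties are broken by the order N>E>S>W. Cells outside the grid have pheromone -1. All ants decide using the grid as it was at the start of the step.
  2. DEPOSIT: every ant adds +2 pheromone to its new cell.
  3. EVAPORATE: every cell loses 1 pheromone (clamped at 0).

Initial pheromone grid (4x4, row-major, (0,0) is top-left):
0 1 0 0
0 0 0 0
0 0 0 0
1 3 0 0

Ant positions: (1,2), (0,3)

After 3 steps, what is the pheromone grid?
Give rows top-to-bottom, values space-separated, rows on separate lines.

After step 1: ants at (0,2),(1,3)
  0 0 1 0
  0 0 0 1
  0 0 0 0
  0 2 0 0
After step 2: ants at (0,3),(0,3)
  0 0 0 3
  0 0 0 0
  0 0 0 0
  0 1 0 0
After step 3: ants at (1,3),(1,3)
  0 0 0 2
  0 0 0 3
  0 0 0 0
  0 0 0 0

0 0 0 2
0 0 0 3
0 0 0 0
0 0 0 0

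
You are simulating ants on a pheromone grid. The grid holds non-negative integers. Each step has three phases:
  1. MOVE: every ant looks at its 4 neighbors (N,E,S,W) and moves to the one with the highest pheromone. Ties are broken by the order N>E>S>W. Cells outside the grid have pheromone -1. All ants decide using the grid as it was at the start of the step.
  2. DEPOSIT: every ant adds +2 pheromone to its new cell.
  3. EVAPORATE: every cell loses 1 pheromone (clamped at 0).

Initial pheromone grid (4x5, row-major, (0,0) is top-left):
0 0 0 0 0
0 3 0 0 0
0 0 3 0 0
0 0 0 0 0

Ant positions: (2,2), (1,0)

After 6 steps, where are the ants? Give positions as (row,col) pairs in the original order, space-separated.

Step 1: ant0:(2,2)->N->(1,2) | ant1:(1,0)->E->(1,1)
  grid max=4 at (1,1)
Step 2: ant0:(1,2)->W->(1,1) | ant1:(1,1)->E->(1,2)
  grid max=5 at (1,1)
Step 3: ant0:(1,1)->E->(1,2) | ant1:(1,2)->W->(1,1)
  grid max=6 at (1,1)
Step 4: ant0:(1,2)->W->(1,1) | ant1:(1,1)->E->(1,2)
  grid max=7 at (1,1)
Step 5: ant0:(1,1)->E->(1,2) | ant1:(1,2)->W->(1,1)
  grid max=8 at (1,1)
Step 6: ant0:(1,2)->W->(1,1) | ant1:(1,1)->E->(1,2)
  grid max=9 at (1,1)

(1,1) (1,2)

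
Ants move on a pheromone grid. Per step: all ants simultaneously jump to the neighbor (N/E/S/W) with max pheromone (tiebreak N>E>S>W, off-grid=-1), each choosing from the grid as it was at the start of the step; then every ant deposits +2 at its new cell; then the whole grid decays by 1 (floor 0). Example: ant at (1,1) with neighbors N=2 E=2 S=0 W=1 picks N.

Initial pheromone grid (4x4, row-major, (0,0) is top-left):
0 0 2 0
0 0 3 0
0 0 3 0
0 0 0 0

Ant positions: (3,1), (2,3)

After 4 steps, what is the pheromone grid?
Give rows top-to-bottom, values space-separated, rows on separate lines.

After step 1: ants at (2,1),(2,2)
  0 0 1 0
  0 0 2 0
  0 1 4 0
  0 0 0 0
After step 2: ants at (2,2),(1,2)
  0 0 0 0
  0 0 3 0
  0 0 5 0
  0 0 0 0
After step 3: ants at (1,2),(2,2)
  0 0 0 0
  0 0 4 0
  0 0 6 0
  0 0 0 0
After step 4: ants at (2,2),(1,2)
  0 0 0 0
  0 0 5 0
  0 0 7 0
  0 0 0 0

0 0 0 0
0 0 5 0
0 0 7 0
0 0 0 0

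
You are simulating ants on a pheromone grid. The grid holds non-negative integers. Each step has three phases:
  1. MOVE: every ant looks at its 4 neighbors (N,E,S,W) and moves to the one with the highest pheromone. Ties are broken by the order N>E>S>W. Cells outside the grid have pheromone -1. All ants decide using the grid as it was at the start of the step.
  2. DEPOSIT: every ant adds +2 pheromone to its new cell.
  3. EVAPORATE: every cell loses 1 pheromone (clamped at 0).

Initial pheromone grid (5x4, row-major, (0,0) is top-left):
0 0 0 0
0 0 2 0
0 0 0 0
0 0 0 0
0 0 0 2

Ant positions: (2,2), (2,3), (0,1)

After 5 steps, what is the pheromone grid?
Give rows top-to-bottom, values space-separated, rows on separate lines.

After step 1: ants at (1,2),(1,3),(0,2)
  0 0 1 0
  0 0 3 1
  0 0 0 0
  0 0 0 0
  0 0 0 1
After step 2: ants at (0,2),(1,2),(1,2)
  0 0 2 0
  0 0 6 0
  0 0 0 0
  0 0 0 0
  0 0 0 0
After step 3: ants at (1,2),(0,2),(0,2)
  0 0 5 0
  0 0 7 0
  0 0 0 0
  0 0 0 0
  0 0 0 0
After step 4: ants at (0,2),(1,2),(1,2)
  0 0 6 0
  0 0 10 0
  0 0 0 0
  0 0 0 0
  0 0 0 0
After step 5: ants at (1,2),(0,2),(0,2)
  0 0 9 0
  0 0 11 0
  0 0 0 0
  0 0 0 0
  0 0 0 0

0 0 9 0
0 0 11 0
0 0 0 0
0 0 0 0
0 0 0 0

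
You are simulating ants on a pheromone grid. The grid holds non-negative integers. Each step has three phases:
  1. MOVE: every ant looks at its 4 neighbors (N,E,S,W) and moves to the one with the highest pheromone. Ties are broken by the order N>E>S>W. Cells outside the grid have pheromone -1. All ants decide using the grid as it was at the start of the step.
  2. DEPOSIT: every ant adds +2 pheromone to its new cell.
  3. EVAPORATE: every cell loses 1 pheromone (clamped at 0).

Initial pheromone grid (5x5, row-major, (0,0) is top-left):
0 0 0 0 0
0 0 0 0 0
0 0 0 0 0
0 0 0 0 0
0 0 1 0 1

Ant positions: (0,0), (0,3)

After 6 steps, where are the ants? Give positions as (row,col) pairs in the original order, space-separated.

Step 1: ant0:(0,0)->E->(0,1) | ant1:(0,3)->E->(0,4)
  grid max=1 at (0,1)
Step 2: ant0:(0,1)->E->(0,2) | ant1:(0,4)->S->(1,4)
  grid max=1 at (0,2)
Step 3: ant0:(0,2)->E->(0,3) | ant1:(1,4)->N->(0,4)
  grid max=1 at (0,3)
Step 4: ant0:(0,3)->E->(0,4) | ant1:(0,4)->W->(0,3)
  grid max=2 at (0,3)
Step 5: ant0:(0,4)->W->(0,3) | ant1:(0,3)->E->(0,4)
  grid max=3 at (0,3)
Step 6: ant0:(0,3)->E->(0,4) | ant1:(0,4)->W->(0,3)
  grid max=4 at (0,3)

(0,4) (0,3)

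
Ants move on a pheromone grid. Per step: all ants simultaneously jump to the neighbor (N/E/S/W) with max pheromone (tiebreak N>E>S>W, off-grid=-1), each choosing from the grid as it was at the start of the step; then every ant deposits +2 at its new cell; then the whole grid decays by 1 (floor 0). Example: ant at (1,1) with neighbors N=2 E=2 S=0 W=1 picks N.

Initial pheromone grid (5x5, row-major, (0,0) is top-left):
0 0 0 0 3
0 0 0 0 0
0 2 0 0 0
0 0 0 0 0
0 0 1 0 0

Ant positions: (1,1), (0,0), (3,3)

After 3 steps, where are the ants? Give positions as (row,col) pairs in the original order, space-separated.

Step 1: ant0:(1,1)->S->(2,1) | ant1:(0,0)->E->(0,1) | ant2:(3,3)->N->(2,3)
  grid max=3 at (2,1)
Step 2: ant0:(2,1)->N->(1,1) | ant1:(0,1)->E->(0,2) | ant2:(2,3)->N->(1,3)
  grid max=2 at (2,1)
Step 3: ant0:(1,1)->S->(2,1) | ant1:(0,2)->E->(0,3) | ant2:(1,3)->N->(0,3)
  grid max=3 at (0,3)

(2,1) (0,3) (0,3)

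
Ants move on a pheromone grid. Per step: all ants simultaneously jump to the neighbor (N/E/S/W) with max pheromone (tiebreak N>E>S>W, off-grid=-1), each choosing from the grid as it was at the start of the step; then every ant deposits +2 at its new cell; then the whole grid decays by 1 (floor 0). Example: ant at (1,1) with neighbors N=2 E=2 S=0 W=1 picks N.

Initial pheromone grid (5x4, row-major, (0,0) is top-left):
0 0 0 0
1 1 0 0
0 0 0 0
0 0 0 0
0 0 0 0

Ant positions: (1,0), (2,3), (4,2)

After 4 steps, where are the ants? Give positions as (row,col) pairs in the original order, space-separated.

Step 1: ant0:(1,0)->E->(1,1) | ant1:(2,3)->N->(1,3) | ant2:(4,2)->N->(3,2)
  grid max=2 at (1,1)
Step 2: ant0:(1,1)->N->(0,1) | ant1:(1,3)->N->(0,3) | ant2:(3,2)->N->(2,2)
  grid max=1 at (0,1)
Step 3: ant0:(0,1)->S->(1,1) | ant1:(0,3)->S->(1,3) | ant2:(2,2)->N->(1,2)
  grid max=2 at (1,1)
Step 4: ant0:(1,1)->E->(1,2) | ant1:(1,3)->W->(1,2) | ant2:(1,2)->W->(1,1)
  grid max=4 at (1,2)

(1,2) (1,2) (1,1)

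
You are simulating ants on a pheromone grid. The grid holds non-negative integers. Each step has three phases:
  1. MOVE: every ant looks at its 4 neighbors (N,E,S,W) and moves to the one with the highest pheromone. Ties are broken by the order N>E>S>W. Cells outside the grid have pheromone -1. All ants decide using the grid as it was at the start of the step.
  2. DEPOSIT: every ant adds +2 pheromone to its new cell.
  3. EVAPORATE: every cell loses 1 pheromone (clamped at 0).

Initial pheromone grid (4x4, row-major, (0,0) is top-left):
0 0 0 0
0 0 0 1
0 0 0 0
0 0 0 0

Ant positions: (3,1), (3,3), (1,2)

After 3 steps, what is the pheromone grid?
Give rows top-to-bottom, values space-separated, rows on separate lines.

After step 1: ants at (2,1),(2,3),(1,3)
  0 0 0 0
  0 0 0 2
  0 1 0 1
  0 0 0 0
After step 2: ants at (1,1),(1,3),(2,3)
  0 0 0 0
  0 1 0 3
  0 0 0 2
  0 0 0 0
After step 3: ants at (0,1),(2,3),(1,3)
  0 1 0 0
  0 0 0 4
  0 0 0 3
  0 0 0 0

0 1 0 0
0 0 0 4
0 0 0 3
0 0 0 0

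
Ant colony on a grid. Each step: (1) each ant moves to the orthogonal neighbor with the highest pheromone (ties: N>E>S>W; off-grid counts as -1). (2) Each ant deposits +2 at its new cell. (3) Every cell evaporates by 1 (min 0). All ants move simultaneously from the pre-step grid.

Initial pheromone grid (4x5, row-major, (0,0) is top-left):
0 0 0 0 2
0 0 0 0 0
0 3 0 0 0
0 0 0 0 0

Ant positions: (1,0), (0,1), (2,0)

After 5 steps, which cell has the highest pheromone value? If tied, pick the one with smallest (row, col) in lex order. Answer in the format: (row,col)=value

Step 1: ant0:(1,0)->N->(0,0) | ant1:(0,1)->E->(0,2) | ant2:(2,0)->E->(2,1)
  grid max=4 at (2,1)
Step 2: ant0:(0,0)->E->(0,1) | ant1:(0,2)->E->(0,3) | ant2:(2,1)->N->(1,1)
  grid max=3 at (2,1)
Step 3: ant0:(0,1)->S->(1,1) | ant1:(0,3)->E->(0,4) | ant2:(1,1)->S->(2,1)
  grid max=4 at (2,1)
Step 4: ant0:(1,1)->S->(2,1) | ant1:(0,4)->S->(1,4) | ant2:(2,1)->N->(1,1)
  grid max=5 at (2,1)
Step 5: ant0:(2,1)->N->(1,1) | ant1:(1,4)->N->(0,4) | ant2:(1,1)->S->(2,1)
  grid max=6 at (2,1)
Final grid:
  0 0 0 0 1
  0 4 0 0 0
  0 6 0 0 0
  0 0 0 0 0
Max pheromone 6 at (2,1)

Answer: (2,1)=6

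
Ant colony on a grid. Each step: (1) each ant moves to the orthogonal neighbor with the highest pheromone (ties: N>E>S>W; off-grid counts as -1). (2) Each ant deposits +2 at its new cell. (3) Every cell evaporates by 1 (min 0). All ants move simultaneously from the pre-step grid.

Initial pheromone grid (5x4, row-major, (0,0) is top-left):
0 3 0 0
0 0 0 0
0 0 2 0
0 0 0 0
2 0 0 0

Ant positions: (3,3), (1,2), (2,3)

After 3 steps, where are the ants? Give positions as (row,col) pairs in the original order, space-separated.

Step 1: ant0:(3,3)->N->(2,3) | ant1:(1,2)->S->(2,2) | ant2:(2,3)->W->(2,2)
  grid max=5 at (2,2)
Step 2: ant0:(2,3)->W->(2,2) | ant1:(2,2)->E->(2,3) | ant2:(2,2)->E->(2,3)
  grid max=6 at (2,2)
Step 3: ant0:(2,2)->E->(2,3) | ant1:(2,3)->W->(2,2) | ant2:(2,3)->W->(2,2)
  grid max=9 at (2,2)

(2,3) (2,2) (2,2)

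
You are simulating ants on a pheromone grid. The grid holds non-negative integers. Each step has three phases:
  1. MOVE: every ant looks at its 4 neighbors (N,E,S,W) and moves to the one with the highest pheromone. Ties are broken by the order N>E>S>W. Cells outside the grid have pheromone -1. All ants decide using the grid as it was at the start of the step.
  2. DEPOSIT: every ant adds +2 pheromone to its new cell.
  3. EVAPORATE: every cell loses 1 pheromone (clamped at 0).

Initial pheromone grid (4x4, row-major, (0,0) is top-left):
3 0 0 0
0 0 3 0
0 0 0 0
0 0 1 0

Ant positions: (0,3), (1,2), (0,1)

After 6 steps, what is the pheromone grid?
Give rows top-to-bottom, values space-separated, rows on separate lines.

After step 1: ants at (1,3),(0,2),(0,0)
  4 0 1 0
  0 0 2 1
  0 0 0 0
  0 0 0 0
After step 2: ants at (1,2),(1,2),(0,1)
  3 1 0 0
  0 0 5 0
  0 0 0 0
  0 0 0 0
After step 3: ants at (0,2),(0,2),(0,0)
  4 0 3 0
  0 0 4 0
  0 0 0 0
  0 0 0 0
After step 4: ants at (1,2),(1,2),(0,1)
  3 1 2 0
  0 0 7 0
  0 0 0 0
  0 0 0 0
After step 5: ants at (0,2),(0,2),(0,0)
  4 0 5 0
  0 0 6 0
  0 0 0 0
  0 0 0 0
After step 6: ants at (1,2),(1,2),(0,1)
  3 1 4 0
  0 0 9 0
  0 0 0 0
  0 0 0 0

3 1 4 0
0 0 9 0
0 0 0 0
0 0 0 0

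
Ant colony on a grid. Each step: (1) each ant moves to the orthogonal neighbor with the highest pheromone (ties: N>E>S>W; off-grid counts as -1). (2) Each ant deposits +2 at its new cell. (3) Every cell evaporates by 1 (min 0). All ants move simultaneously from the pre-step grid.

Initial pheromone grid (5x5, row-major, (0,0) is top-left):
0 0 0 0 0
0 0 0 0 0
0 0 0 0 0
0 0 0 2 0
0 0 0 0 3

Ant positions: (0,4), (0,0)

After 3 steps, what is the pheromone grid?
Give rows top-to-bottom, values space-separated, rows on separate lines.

After step 1: ants at (1,4),(0,1)
  0 1 0 0 0
  0 0 0 0 1
  0 0 0 0 0
  0 0 0 1 0
  0 0 0 0 2
After step 2: ants at (0,4),(0,2)
  0 0 1 0 1
  0 0 0 0 0
  0 0 0 0 0
  0 0 0 0 0
  0 0 0 0 1
After step 3: ants at (1,4),(0,3)
  0 0 0 1 0
  0 0 0 0 1
  0 0 0 0 0
  0 0 0 0 0
  0 0 0 0 0

0 0 0 1 0
0 0 0 0 1
0 0 0 0 0
0 0 0 0 0
0 0 0 0 0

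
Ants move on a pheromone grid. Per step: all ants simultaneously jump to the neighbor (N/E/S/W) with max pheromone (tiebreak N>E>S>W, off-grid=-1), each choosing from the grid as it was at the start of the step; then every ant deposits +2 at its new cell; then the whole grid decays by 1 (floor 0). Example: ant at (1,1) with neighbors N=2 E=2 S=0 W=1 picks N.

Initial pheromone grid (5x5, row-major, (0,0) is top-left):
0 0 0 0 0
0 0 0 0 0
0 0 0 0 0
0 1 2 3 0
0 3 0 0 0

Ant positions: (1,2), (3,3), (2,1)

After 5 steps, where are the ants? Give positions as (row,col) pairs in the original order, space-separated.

Step 1: ant0:(1,2)->N->(0,2) | ant1:(3,3)->W->(3,2) | ant2:(2,1)->S->(3,1)
  grid max=3 at (3,2)
Step 2: ant0:(0,2)->E->(0,3) | ant1:(3,2)->E->(3,3) | ant2:(3,1)->E->(3,2)
  grid max=4 at (3,2)
Step 3: ant0:(0,3)->E->(0,4) | ant1:(3,3)->W->(3,2) | ant2:(3,2)->E->(3,3)
  grid max=5 at (3,2)
Step 4: ant0:(0,4)->S->(1,4) | ant1:(3,2)->E->(3,3) | ant2:(3,3)->W->(3,2)
  grid max=6 at (3,2)
Step 5: ant0:(1,4)->N->(0,4) | ant1:(3,3)->W->(3,2) | ant2:(3,2)->E->(3,3)
  grid max=7 at (3,2)

(0,4) (3,2) (3,3)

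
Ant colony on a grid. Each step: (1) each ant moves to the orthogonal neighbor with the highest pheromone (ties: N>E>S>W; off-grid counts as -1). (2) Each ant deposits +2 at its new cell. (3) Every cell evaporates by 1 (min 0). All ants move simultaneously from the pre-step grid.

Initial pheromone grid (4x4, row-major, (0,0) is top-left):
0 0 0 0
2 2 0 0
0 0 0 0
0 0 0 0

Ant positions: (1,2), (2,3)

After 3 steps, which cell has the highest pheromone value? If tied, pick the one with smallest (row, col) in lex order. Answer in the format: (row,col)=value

Step 1: ant0:(1,2)->W->(1,1) | ant1:(2,3)->N->(1,3)
  grid max=3 at (1,1)
Step 2: ant0:(1,1)->W->(1,0) | ant1:(1,3)->N->(0,3)
  grid max=2 at (1,0)
Step 3: ant0:(1,0)->E->(1,1) | ant1:(0,3)->S->(1,3)
  grid max=3 at (1,1)
Final grid:
  0 0 0 0
  1 3 0 1
  0 0 0 0
  0 0 0 0
Max pheromone 3 at (1,1)

Answer: (1,1)=3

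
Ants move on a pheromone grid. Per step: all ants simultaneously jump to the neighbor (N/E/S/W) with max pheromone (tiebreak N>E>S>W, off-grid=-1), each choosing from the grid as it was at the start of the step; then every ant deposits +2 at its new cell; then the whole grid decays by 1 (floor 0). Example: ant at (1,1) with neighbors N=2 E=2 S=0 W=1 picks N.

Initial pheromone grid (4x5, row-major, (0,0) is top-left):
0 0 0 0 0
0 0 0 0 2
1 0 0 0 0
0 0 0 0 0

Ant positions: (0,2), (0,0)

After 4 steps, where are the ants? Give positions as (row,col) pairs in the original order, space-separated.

Step 1: ant0:(0,2)->E->(0,3) | ant1:(0,0)->E->(0,1)
  grid max=1 at (0,1)
Step 2: ant0:(0,3)->E->(0,4) | ant1:(0,1)->E->(0,2)
  grid max=1 at (0,2)
Step 3: ant0:(0,4)->S->(1,4) | ant1:(0,2)->E->(0,3)
  grid max=1 at (0,3)
Step 4: ant0:(1,4)->N->(0,4) | ant1:(0,3)->E->(0,4)
  grid max=3 at (0,4)

(0,4) (0,4)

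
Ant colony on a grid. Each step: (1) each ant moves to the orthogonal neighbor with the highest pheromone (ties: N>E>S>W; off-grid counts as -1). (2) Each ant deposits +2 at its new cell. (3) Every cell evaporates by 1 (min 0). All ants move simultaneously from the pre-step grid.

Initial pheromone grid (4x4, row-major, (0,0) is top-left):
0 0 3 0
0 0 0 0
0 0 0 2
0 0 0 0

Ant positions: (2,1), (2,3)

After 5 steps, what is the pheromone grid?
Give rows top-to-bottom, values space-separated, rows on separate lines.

After step 1: ants at (1,1),(1,3)
  0 0 2 0
  0 1 0 1
  0 0 0 1
  0 0 0 0
After step 2: ants at (0,1),(2,3)
  0 1 1 0
  0 0 0 0
  0 0 0 2
  0 0 0 0
After step 3: ants at (0,2),(1,3)
  0 0 2 0
  0 0 0 1
  0 0 0 1
  0 0 0 0
After step 4: ants at (0,3),(2,3)
  0 0 1 1
  0 0 0 0
  0 0 0 2
  0 0 0 0
After step 5: ants at (0,2),(1,3)
  0 0 2 0
  0 0 0 1
  0 0 0 1
  0 0 0 0

0 0 2 0
0 0 0 1
0 0 0 1
0 0 0 0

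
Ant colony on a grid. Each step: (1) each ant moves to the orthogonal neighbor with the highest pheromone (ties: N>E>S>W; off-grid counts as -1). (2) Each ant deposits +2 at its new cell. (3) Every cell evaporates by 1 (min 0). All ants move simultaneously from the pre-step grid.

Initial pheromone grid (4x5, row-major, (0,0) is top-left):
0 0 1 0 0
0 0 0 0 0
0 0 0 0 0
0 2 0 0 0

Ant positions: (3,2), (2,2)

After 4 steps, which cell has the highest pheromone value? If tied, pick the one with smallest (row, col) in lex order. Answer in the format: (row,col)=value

Step 1: ant0:(3,2)->W->(3,1) | ant1:(2,2)->N->(1,2)
  grid max=3 at (3,1)
Step 2: ant0:(3,1)->N->(2,1) | ant1:(1,2)->N->(0,2)
  grid max=2 at (3,1)
Step 3: ant0:(2,1)->S->(3,1) | ant1:(0,2)->E->(0,3)
  grid max=3 at (3,1)
Step 4: ant0:(3,1)->N->(2,1) | ant1:(0,3)->E->(0,4)
  grid max=2 at (3,1)
Final grid:
  0 0 0 0 1
  0 0 0 0 0
  0 1 0 0 0
  0 2 0 0 0
Max pheromone 2 at (3,1)

Answer: (3,1)=2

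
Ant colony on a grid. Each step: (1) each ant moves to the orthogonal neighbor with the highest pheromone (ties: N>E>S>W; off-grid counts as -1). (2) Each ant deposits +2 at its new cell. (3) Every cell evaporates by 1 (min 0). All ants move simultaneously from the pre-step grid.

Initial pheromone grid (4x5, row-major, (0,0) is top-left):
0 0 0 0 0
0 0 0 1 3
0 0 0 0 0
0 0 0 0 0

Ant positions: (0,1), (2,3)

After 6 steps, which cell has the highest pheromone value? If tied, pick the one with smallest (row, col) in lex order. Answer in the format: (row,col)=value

Step 1: ant0:(0,1)->E->(0,2) | ant1:(2,3)->N->(1,3)
  grid max=2 at (1,3)
Step 2: ant0:(0,2)->E->(0,3) | ant1:(1,3)->E->(1,4)
  grid max=3 at (1,4)
Step 3: ant0:(0,3)->S->(1,3) | ant1:(1,4)->W->(1,3)
  grid max=4 at (1,3)
Step 4: ant0:(1,3)->E->(1,4) | ant1:(1,3)->E->(1,4)
  grid max=5 at (1,4)
Step 5: ant0:(1,4)->W->(1,3) | ant1:(1,4)->W->(1,3)
  grid max=6 at (1,3)
Step 6: ant0:(1,3)->E->(1,4) | ant1:(1,3)->E->(1,4)
  grid max=7 at (1,4)
Final grid:
  0 0 0 0 0
  0 0 0 5 7
  0 0 0 0 0
  0 0 0 0 0
Max pheromone 7 at (1,4)

Answer: (1,4)=7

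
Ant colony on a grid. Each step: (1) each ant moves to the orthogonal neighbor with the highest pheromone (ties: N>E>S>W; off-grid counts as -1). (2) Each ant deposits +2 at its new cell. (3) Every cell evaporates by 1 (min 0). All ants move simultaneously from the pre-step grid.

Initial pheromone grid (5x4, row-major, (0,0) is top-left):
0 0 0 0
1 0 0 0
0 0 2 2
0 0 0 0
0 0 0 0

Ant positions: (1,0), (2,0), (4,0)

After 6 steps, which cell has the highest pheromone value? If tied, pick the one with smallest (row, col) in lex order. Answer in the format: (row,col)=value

Step 1: ant0:(1,0)->N->(0,0) | ant1:(2,0)->N->(1,0) | ant2:(4,0)->N->(3,0)
  grid max=2 at (1,0)
Step 2: ant0:(0,0)->S->(1,0) | ant1:(1,0)->N->(0,0) | ant2:(3,0)->N->(2,0)
  grid max=3 at (1,0)
Step 3: ant0:(1,0)->N->(0,0) | ant1:(0,0)->S->(1,0) | ant2:(2,0)->N->(1,0)
  grid max=6 at (1,0)
Step 4: ant0:(0,0)->S->(1,0) | ant1:(1,0)->N->(0,0) | ant2:(1,0)->N->(0,0)
  grid max=7 at (1,0)
Step 5: ant0:(1,0)->N->(0,0) | ant1:(0,0)->S->(1,0) | ant2:(0,0)->S->(1,0)
  grid max=10 at (1,0)
Step 6: ant0:(0,0)->S->(1,0) | ant1:(1,0)->N->(0,0) | ant2:(1,0)->N->(0,0)
  grid max=11 at (1,0)
Final grid:
  10 0 0 0
  11 0 0 0
  0 0 0 0
  0 0 0 0
  0 0 0 0
Max pheromone 11 at (1,0)

Answer: (1,0)=11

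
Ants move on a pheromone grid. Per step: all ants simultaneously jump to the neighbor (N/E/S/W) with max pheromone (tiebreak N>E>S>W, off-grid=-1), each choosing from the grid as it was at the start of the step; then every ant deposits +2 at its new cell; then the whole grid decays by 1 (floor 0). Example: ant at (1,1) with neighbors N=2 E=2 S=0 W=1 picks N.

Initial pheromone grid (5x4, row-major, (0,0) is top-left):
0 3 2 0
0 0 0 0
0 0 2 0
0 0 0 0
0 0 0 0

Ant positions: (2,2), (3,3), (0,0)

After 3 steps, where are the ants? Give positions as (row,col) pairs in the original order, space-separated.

Step 1: ant0:(2,2)->N->(1,2) | ant1:(3,3)->N->(2,3) | ant2:(0,0)->E->(0,1)
  grid max=4 at (0,1)
Step 2: ant0:(1,2)->N->(0,2) | ant1:(2,3)->W->(2,2) | ant2:(0,1)->E->(0,2)
  grid max=4 at (0,2)
Step 3: ant0:(0,2)->W->(0,1) | ant1:(2,2)->N->(1,2) | ant2:(0,2)->W->(0,1)
  grid max=6 at (0,1)

(0,1) (1,2) (0,1)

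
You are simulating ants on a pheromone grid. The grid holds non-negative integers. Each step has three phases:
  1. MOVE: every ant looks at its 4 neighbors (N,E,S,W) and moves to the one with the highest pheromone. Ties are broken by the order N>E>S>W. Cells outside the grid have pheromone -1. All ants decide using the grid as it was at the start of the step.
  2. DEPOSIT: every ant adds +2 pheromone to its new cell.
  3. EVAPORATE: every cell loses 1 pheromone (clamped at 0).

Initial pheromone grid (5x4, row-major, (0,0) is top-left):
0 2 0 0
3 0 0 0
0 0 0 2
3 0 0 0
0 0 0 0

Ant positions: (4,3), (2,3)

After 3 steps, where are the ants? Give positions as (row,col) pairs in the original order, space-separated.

Step 1: ant0:(4,3)->N->(3,3) | ant1:(2,3)->N->(1,3)
  grid max=2 at (1,0)
Step 2: ant0:(3,3)->N->(2,3) | ant1:(1,3)->S->(2,3)
  grid max=4 at (2,3)
Step 3: ant0:(2,3)->N->(1,3) | ant1:(2,3)->N->(1,3)
  grid max=3 at (1,3)

(1,3) (1,3)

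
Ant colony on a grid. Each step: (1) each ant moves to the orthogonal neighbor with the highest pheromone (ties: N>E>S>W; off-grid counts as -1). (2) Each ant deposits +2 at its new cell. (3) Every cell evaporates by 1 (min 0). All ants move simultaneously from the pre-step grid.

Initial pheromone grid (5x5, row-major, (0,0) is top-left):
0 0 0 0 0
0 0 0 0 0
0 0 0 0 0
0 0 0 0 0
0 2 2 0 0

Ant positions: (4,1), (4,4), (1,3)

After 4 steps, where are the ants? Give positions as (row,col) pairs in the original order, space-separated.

Step 1: ant0:(4,1)->E->(4,2) | ant1:(4,4)->N->(3,4) | ant2:(1,3)->N->(0,3)
  grid max=3 at (4,2)
Step 2: ant0:(4,2)->W->(4,1) | ant1:(3,4)->N->(2,4) | ant2:(0,3)->E->(0,4)
  grid max=2 at (4,1)
Step 3: ant0:(4,1)->E->(4,2) | ant1:(2,4)->N->(1,4) | ant2:(0,4)->S->(1,4)
  grid max=3 at (1,4)
Step 4: ant0:(4,2)->W->(4,1) | ant1:(1,4)->N->(0,4) | ant2:(1,4)->N->(0,4)
  grid max=3 at (0,4)

(4,1) (0,4) (0,4)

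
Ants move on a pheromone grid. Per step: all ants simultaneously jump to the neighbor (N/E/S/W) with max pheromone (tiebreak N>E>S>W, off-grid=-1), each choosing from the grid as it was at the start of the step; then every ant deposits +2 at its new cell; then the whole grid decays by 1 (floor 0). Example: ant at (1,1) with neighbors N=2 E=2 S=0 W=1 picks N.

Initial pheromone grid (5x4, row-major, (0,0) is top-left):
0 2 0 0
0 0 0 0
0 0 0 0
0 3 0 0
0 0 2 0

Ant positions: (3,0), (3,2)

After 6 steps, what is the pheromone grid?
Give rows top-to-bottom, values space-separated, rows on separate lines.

After step 1: ants at (3,1),(3,1)
  0 1 0 0
  0 0 0 0
  0 0 0 0
  0 6 0 0
  0 0 1 0
After step 2: ants at (2,1),(2,1)
  0 0 0 0
  0 0 0 0
  0 3 0 0
  0 5 0 0
  0 0 0 0
After step 3: ants at (3,1),(3,1)
  0 0 0 0
  0 0 0 0
  0 2 0 0
  0 8 0 0
  0 0 0 0
After step 4: ants at (2,1),(2,1)
  0 0 0 0
  0 0 0 0
  0 5 0 0
  0 7 0 0
  0 0 0 0
After step 5: ants at (3,1),(3,1)
  0 0 0 0
  0 0 0 0
  0 4 0 0
  0 10 0 0
  0 0 0 0
After step 6: ants at (2,1),(2,1)
  0 0 0 0
  0 0 0 0
  0 7 0 0
  0 9 0 0
  0 0 0 0

0 0 0 0
0 0 0 0
0 7 0 0
0 9 0 0
0 0 0 0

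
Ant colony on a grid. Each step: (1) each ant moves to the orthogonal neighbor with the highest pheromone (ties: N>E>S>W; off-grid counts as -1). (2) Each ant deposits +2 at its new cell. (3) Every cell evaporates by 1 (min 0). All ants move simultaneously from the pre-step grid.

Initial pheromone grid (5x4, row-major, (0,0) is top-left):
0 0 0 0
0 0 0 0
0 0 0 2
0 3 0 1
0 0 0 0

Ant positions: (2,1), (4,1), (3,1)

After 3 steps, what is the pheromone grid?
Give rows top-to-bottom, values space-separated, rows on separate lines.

After step 1: ants at (3,1),(3,1),(2,1)
  0 0 0 0
  0 0 0 0
  0 1 0 1
  0 6 0 0
  0 0 0 0
After step 2: ants at (2,1),(2,1),(3,1)
  0 0 0 0
  0 0 0 0
  0 4 0 0
  0 7 0 0
  0 0 0 0
After step 3: ants at (3,1),(3,1),(2,1)
  0 0 0 0
  0 0 0 0
  0 5 0 0
  0 10 0 0
  0 0 0 0

0 0 0 0
0 0 0 0
0 5 0 0
0 10 0 0
0 0 0 0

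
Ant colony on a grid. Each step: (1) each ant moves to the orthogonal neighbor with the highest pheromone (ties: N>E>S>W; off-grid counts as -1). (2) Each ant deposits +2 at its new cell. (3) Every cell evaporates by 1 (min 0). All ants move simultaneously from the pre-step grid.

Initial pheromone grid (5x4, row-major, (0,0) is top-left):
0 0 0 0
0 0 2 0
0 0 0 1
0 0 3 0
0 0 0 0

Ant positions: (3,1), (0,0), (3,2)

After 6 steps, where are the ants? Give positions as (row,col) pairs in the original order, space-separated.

Step 1: ant0:(3,1)->E->(3,2) | ant1:(0,0)->E->(0,1) | ant2:(3,2)->N->(2,2)
  grid max=4 at (3,2)
Step 2: ant0:(3,2)->N->(2,2) | ant1:(0,1)->E->(0,2) | ant2:(2,2)->S->(3,2)
  grid max=5 at (3,2)
Step 3: ant0:(2,2)->S->(3,2) | ant1:(0,2)->E->(0,3) | ant2:(3,2)->N->(2,2)
  grid max=6 at (3,2)
Step 4: ant0:(3,2)->N->(2,2) | ant1:(0,3)->S->(1,3) | ant2:(2,2)->S->(3,2)
  grid max=7 at (3,2)
Step 5: ant0:(2,2)->S->(3,2) | ant1:(1,3)->N->(0,3) | ant2:(3,2)->N->(2,2)
  grid max=8 at (3,2)
Step 6: ant0:(3,2)->N->(2,2) | ant1:(0,3)->S->(1,3) | ant2:(2,2)->S->(3,2)
  grid max=9 at (3,2)

(2,2) (1,3) (3,2)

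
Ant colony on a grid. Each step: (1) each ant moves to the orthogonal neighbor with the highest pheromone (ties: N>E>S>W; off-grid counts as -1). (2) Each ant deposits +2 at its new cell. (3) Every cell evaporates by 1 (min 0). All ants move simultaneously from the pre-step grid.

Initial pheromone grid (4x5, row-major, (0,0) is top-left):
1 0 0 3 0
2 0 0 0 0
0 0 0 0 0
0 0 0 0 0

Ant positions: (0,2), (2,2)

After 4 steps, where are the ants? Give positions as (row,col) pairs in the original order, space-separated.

Step 1: ant0:(0,2)->E->(0,3) | ant1:(2,2)->N->(1,2)
  grid max=4 at (0,3)
Step 2: ant0:(0,3)->E->(0,4) | ant1:(1,2)->N->(0,2)
  grid max=3 at (0,3)
Step 3: ant0:(0,4)->W->(0,3) | ant1:(0,2)->E->(0,3)
  grid max=6 at (0,3)
Step 4: ant0:(0,3)->E->(0,4) | ant1:(0,3)->E->(0,4)
  grid max=5 at (0,3)

(0,4) (0,4)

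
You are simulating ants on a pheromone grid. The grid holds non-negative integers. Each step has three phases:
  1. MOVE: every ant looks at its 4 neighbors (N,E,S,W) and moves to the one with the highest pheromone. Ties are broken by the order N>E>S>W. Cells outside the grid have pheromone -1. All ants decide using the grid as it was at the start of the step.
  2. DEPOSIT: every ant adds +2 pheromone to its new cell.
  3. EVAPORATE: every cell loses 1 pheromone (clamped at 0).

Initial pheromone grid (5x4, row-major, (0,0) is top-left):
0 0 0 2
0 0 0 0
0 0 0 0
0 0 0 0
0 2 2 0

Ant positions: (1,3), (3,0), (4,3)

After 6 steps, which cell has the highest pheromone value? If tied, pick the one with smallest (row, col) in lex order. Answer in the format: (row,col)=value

Answer: (0,3)=4

Derivation:
Step 1: ant0:(1,3)->N->(0,3) | ant1:(3,0)->N->(2,0) | ant2:(4,3)->W->(4,2)
  grid max=3 at (0,3)
Step 2: ant0:(0,3)->S->(1,3) | ant1:(2,0)->N->(1,0) | ant2:(4,2)->W->(4,1)
  grid max=2 at (0,3)
Step 3: ant0:(1,3)->N->(0,3) | ant1:(1,0)->N->(0,0) | ant2:(4,1)->E->(4,2)
  grid max=3 at (0,3)
Step 4: ant0:(0,3)->S->(1,3) | ant1:(0,0)->E->(0,1) | ant2:(4,2)->W->(4,1)
  grid max=2 at (0,3)
Step 5: ant0:(1,3)->N->(0,3) | ant1:(0,1)->E->(0,2) | ant2:(4,1)->E->(4,2)
  grid max=3 at (0,3)
Step 6: ant0:(0,3)->W->(0,2) | ant1:(0,2)->E->(0,3) | ant2:(4,2)->W->(4,1)
  grid max=4 at (0,3)
Final grid:
  0 0 2 4
  0 0 0 0
  0 0 0 0
  0 0 0 0
  0 2 2 0
Max pheromone 4 at (0,3)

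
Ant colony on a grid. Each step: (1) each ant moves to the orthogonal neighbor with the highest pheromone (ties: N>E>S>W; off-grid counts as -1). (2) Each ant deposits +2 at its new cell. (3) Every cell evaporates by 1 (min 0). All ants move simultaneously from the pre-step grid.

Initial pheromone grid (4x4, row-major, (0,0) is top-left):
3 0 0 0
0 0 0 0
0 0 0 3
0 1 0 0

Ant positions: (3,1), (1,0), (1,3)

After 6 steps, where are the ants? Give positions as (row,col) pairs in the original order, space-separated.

Step 1: ant0:(3,1)->N->(2,1) | ant1:(1,0)->N->(0,0) | ant2:(1,3)->S->(2,3)
  grid max=4 at (0,0)
Step 2: ant0:(2,1)->N->(1,1) | ant1:(0,0)->E->(0,1) | ant2:(2,3)->N->(1,3)
  grid max=3 at (0,0)
Step 3: ant0:(1,1)->N->(0,1) | ant1:(0,1)->W->(0,0) | ant2:(1,3)->S->(2,3)
  grid max=4 at (0,0)
Step 4: ant0:(0,1)->W->(0,0) | ant1:(0,0)->E->(0,1) | ant2:(2,3)->N->(1,3)
  grid max=5 at (0,0)
Step 5: ant0:(0,0)->E->(0,1) | ant1:(0,1)->W->(0,0) | ant2:(1,3)->S->(2,3)
  grid max=6 at (0,0)
Step 6: ant0:(0,1)->W->(0,0) | ant1:(0,0)->E->(0,1) | ant2:(2,3)->N->(1,3)
  grid max=7 at (0,0)

(0,0) (0,1) (1,3)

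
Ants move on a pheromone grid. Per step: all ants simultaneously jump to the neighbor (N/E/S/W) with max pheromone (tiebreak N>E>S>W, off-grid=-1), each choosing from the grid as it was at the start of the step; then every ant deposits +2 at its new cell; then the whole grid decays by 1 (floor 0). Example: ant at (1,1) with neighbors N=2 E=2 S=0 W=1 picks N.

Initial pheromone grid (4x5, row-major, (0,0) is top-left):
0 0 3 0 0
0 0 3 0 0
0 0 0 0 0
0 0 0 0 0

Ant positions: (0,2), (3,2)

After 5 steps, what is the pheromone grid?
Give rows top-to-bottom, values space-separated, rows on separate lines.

After step 1: ants at (1,2),(2,2)
  0 0 2 0 0
  0 0 4 0 0
  0 0 1 0 0
  0 0 0 0 0
After step 2: ants at (0,2),(1,2)
  0 0 3 0 0
  0 0 5 0 0
  0 0 0 0 0
  0 0 0 0 0
After step 3: ants at (1,2),(0,2)
  0 0 4 0 0
  0 0 6 0 0
  0 0 0 0 0
  0 0 0 0 0
After step 4: ants at (0,2),(1,2)
  0 0 5 0 0
  0 0 7 0 0
  0 0 0 0 0
  0 0 0 0 0
After step 5: ants at (1,2),(0,2)
  0 0 6 0 0
  0 0 8 0 0
  0 0 0 0 0
  0 0 0 0 0

0 0 6 0 0
0 0 8 0 0
0 0 0 0 0
0 0 0 0 0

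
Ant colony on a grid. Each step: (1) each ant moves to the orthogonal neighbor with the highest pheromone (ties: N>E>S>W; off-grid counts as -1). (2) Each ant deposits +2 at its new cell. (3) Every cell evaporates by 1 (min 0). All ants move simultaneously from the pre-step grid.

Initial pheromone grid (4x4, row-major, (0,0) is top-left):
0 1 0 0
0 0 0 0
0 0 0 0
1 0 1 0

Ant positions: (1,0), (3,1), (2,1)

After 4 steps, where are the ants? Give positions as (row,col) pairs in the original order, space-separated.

Step 1: ant0:(1,0)->N->(0,0) | ant1:(3,1)->E->(3,2) | ant2:(2,1)->N->(1,1)
  grid max=2 at (3,2)
Step 2: ant0:(0,0)->E->(0,1) | ant1:(3,2)->N->(2,2) | ant2:(1,1)->N->(0,1)
  grid max=3 at (0,1)
Step 3: ant0:(0,1)->E->(0,2) | ant1:(2,2)->S->(3,2) | ant2:(0,1)->E->(0,2)
  grid max=3 at (0,2)
Step 4: ant0:(0,2)->W->(0,1) | ant1:(3,2)->N->(2,2) | ant2:(0,2)->W->(0,1)
  grid max=5 at (0,1)

(0,1) (2,2) (0,1)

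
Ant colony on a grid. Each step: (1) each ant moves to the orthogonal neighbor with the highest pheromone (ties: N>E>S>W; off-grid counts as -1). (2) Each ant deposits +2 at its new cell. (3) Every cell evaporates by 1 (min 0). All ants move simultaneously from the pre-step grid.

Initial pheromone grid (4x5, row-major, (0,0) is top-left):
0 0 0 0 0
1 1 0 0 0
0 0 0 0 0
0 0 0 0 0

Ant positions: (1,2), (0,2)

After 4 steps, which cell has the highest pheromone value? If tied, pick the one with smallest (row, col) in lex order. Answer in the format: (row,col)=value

Step 1: ant0:(1,2)->W->(1,1) | ant1:(0,2)->E->(0,3)
  grid max=2 at (1,1)
Step 2: ant0:(1,1)->N->(0,1) | ant1:(0,3)->E->(0,4)
  grid max=1 at (0,1)
Step 3: ant0:(0,1)->S->(1,1) | ant1:(0,4)->S->(1,4)
  grid max=2 at (1,1)
Step 4: ant0:(1,1)->N->(0,1) | ant1:(1,4)->N->(0,4)
  grid max=1 at (0,1)
Final grid:
  0 1 0 0 1
  0 1 0 0 0
  0 0 0 0 0
  0 0 0 0 0
Max pheromone 1 at (0,1)

Answer: (0,1)=1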